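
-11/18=-0.61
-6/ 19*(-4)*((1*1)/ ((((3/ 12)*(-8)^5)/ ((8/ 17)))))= -3/ 41344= -0.00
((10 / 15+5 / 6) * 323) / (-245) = -969 / 490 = -1.98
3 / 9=1 / 3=0.33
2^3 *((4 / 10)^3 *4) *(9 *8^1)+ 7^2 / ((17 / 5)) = 343969 / 2125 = 161.87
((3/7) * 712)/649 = 2136/4543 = 0.47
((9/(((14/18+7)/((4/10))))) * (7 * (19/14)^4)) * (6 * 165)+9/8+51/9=392136139/36015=10888.13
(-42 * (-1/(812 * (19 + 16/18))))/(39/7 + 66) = 63/1733794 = 0.00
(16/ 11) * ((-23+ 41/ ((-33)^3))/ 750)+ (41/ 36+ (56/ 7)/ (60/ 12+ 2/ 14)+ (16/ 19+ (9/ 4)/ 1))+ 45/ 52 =967717189457/ 146461243500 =6.61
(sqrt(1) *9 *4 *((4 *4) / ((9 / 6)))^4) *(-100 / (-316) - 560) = -185451151360 / 711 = -260831436.51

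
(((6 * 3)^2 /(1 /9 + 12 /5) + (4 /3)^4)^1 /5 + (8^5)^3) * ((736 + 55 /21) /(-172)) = -6244002641174377921067 /41325795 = -151092136065969.88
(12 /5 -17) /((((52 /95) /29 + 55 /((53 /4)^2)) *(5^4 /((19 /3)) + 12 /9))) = -6440225199 /14654238068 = -0.44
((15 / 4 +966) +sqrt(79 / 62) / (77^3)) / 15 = sqrt(4898) / 424575690 +1293 / 20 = 64.65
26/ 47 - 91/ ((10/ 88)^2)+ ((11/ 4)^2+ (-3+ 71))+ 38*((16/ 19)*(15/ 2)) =-6730.92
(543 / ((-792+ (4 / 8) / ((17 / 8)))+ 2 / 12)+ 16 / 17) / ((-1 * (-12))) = 0.02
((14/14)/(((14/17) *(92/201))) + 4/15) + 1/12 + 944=947.00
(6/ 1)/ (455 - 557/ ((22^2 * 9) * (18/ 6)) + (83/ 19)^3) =537800472/ 48251494513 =0.01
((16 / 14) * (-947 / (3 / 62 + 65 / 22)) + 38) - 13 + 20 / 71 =-21319497 / 63616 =-335.13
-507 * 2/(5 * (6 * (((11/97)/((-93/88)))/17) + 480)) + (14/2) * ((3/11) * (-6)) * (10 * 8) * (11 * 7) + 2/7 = -30296103948611/429365720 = -70560.14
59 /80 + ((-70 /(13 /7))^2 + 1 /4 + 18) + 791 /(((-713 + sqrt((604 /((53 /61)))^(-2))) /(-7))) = 73441519866967 /50738085840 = 1447.46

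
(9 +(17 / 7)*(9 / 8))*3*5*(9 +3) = 29565 / 14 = 2111.79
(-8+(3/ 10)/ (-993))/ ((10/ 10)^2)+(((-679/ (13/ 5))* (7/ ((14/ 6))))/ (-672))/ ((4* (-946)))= -20843256307/ 2605208320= -8.00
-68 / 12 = -17 / 3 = -5.67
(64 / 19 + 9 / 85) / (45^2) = 5611 / 3270375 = 0.00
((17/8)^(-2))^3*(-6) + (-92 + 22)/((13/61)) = -103087866862/313788397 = -328.53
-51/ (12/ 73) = -310.25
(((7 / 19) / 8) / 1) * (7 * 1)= 49 / 152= 0.32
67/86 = 0.78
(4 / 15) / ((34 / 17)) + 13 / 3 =67 / 15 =4.47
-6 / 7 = -0.86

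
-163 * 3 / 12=-163 / 4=-40.75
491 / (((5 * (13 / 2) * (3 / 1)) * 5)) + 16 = 16582 / 975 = 17.01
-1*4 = -4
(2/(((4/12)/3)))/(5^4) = 0.03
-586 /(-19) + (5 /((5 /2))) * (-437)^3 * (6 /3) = -6342461842 /19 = -333813781.16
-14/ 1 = -14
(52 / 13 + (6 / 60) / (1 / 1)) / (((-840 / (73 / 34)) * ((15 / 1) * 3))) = -2993 / 12852000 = -0.00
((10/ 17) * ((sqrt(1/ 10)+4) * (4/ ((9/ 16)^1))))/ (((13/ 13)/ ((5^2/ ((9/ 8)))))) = 12800 * sqrt(10)/ 1377+512000/ 1377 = 401.22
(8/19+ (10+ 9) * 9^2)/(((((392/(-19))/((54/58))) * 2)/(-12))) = 2369169/5684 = 416.81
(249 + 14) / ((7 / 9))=2367 / 7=338.14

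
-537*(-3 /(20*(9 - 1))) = 1611 /160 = 10.07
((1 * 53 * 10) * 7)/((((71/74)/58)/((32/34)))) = 254773120/1207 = 211079.64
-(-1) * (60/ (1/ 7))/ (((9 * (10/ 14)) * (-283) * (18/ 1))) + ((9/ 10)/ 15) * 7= 155561/ 382050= 0.41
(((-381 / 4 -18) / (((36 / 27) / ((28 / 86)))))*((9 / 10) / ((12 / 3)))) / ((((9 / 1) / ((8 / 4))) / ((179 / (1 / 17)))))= -28948059 / 6880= -4207.57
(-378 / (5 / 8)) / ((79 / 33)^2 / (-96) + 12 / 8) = -316141056 / 752875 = -419.91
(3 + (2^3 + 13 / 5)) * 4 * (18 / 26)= 2448 / 65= 37.66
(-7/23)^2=49/529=0.09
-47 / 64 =-0.73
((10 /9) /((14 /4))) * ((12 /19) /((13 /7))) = 80 /741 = 0.11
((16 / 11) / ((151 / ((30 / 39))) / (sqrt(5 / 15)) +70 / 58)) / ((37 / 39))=-63336000 / 3956824487209 +10301509920 *sqrt(3) / 3956824487209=0.00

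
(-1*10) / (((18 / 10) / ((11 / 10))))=-55 / 9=-6.11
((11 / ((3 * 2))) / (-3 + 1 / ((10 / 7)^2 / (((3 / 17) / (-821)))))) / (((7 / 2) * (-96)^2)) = -3838175 / 202595758848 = -0.00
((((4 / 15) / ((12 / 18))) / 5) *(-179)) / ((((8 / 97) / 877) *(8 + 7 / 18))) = -137046159 / 7550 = -18151.81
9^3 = 729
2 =2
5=5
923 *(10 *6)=55380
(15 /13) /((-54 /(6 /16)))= -5 /624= -0.01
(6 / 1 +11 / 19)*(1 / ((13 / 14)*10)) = 175 / 247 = 0.71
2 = 2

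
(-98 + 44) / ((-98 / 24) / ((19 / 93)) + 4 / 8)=2.77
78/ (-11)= -78/ 11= -7.09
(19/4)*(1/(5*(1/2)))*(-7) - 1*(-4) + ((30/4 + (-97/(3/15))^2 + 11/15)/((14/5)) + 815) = 35623379/420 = 84817.57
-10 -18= -28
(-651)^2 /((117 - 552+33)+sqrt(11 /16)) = -389412576 /369379 - 242172*sqrt(11) /369379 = -1056.41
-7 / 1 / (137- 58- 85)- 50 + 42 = -41 / 6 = -6.83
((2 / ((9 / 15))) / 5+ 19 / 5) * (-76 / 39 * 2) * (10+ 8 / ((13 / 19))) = -377.63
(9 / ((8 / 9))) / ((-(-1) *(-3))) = -27 / 8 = -3.38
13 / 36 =0.36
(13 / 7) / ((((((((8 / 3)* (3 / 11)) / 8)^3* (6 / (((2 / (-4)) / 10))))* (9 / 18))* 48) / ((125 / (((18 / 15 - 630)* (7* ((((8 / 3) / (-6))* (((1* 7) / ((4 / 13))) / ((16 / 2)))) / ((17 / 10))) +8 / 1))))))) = 36768875 / 602491008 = 0.06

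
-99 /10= -9.90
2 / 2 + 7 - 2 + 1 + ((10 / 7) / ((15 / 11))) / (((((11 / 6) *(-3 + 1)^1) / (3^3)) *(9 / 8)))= 1 / 7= 0.14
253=253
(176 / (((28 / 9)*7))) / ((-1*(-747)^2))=-44 / 3038049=-0.00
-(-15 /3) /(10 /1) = 1 /2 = 0.50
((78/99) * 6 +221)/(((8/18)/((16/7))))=89388/77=1160.88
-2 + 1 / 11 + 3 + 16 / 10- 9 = -347 / 55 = -6.31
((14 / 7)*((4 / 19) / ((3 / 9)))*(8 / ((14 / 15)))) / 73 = 1440 / 9709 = 0.15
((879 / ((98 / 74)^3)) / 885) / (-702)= -14841329 / 24363931410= -0.00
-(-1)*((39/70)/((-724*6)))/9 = -13/912240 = -0.00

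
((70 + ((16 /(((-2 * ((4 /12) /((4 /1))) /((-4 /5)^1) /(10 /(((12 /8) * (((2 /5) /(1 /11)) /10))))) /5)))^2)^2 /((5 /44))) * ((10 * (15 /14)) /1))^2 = 1013309916158375668198932480048828650062500 /86806489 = 11673204708905755515569030000000000.00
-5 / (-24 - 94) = 5 / 118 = 0.04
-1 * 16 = -16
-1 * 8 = -8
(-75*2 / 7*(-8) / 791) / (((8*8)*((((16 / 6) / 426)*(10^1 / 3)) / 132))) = 948915 / 44296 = 21.42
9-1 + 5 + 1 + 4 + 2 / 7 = 128 / 7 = 18.29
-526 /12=-263 /6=-43.83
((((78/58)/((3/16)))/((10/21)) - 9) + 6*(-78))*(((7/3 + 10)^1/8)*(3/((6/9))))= -7434891/2320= -3204.69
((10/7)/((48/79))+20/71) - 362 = -4286531/11928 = -359.37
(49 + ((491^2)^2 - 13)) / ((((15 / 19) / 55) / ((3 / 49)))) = 12147090156773 / 49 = 247899799117.82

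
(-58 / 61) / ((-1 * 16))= 29 / 488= 0.06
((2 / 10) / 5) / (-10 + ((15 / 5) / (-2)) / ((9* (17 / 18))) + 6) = -0.01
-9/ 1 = -9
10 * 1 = 10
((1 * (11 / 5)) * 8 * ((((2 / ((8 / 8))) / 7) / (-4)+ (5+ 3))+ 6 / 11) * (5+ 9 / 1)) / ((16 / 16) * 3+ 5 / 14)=29232 / 47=621.96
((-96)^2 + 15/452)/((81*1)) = 1388549/12204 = 113.78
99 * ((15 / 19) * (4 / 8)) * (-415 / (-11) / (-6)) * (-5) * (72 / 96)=280125 / 304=921.46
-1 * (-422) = 422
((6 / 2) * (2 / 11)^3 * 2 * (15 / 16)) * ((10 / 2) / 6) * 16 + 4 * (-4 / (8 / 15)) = -39330 / 1331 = -29.55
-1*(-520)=520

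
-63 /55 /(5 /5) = -63 /55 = -1.15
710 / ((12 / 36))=2130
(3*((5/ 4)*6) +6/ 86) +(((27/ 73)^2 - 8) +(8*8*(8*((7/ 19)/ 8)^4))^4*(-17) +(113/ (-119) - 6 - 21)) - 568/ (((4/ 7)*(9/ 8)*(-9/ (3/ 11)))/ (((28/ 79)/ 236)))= -588817088757313851479187329598868092905/ 44597883907224388900225731472844230656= -13.20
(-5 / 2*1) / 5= -0.50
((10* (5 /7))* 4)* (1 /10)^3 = 1 /35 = 0.03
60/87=20/29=0.69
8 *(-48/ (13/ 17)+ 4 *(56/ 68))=-105152/ 221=-475.80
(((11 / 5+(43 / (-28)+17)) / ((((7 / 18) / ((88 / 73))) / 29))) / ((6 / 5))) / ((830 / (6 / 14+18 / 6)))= 56799864 / 10391185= 5.47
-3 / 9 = -1 / 3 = -0.33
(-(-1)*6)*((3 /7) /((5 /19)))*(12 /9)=456 /35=13.03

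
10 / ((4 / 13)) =65 / 2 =32.50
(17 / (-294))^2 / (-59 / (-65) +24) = 18785 / 139939884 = 0.00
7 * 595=4165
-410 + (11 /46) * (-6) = -9463 /23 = -411.43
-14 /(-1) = 14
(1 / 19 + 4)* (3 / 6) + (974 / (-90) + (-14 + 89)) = 113209 / 1710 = 66.20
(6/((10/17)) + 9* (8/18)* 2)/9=91/45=2.02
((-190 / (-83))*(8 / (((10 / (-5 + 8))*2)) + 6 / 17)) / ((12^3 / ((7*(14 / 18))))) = 0.01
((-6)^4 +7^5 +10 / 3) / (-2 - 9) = -54319 / 33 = -1646.03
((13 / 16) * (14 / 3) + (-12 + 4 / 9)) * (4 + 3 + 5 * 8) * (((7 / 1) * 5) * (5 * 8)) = -4597775 / 9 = -510863.89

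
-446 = -446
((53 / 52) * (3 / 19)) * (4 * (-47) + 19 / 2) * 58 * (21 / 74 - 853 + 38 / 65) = 1419753.88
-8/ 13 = -0.62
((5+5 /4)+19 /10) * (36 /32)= 1467 /160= 9.17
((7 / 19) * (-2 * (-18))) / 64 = 63 / 304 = 0.21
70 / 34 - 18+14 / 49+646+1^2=75130 / 119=631.34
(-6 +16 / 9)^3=-54872 / 729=-75.27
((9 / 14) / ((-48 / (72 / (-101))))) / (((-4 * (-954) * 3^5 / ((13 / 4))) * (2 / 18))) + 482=20806297357 / 43166592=482.00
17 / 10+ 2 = 37 / 10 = 3.70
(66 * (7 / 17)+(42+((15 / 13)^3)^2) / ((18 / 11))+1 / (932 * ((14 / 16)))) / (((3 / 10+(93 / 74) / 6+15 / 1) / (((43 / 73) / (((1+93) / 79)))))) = 27395132010674711345 / 15810053904910997823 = 1.73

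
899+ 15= 914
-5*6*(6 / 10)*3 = -54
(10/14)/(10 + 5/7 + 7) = 5/124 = 0.04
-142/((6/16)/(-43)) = 48848/3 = 16282.67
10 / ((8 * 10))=1 / 8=0.12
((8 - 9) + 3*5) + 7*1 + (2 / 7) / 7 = 1031 / 49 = 21.04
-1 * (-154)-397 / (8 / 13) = -3929 / 8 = -491.12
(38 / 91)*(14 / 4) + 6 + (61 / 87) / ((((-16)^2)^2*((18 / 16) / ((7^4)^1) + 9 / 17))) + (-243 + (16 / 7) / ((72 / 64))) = -2620346863549633 / 11221720473600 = -233.51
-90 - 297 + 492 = 105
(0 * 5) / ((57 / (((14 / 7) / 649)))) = 0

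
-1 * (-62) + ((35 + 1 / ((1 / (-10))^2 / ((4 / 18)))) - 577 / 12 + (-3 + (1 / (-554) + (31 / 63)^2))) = 300707971 / 4397652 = 68.38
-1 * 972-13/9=-8761/9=-973.44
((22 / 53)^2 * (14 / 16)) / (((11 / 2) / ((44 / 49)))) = 484 / 19663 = 0.02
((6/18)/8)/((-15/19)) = -19/360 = -0.05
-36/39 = -12/13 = -0.92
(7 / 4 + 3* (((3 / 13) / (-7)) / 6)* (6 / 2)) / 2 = 619 / 728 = 0.85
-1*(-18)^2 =-324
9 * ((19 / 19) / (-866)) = -0.01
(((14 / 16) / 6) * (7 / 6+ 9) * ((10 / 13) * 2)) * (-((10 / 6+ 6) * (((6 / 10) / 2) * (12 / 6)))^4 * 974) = -58192656109 / 58500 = -994746.26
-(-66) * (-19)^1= -1254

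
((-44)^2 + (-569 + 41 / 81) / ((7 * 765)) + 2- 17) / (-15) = -833197307 / 6506325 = -128.06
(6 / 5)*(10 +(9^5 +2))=354366 / 5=70873.20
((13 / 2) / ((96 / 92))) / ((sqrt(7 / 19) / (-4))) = -299 * sqrt(133) / 84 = -41.05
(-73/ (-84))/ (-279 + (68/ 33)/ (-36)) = -7227/ 2320640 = -0.00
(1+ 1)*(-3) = -6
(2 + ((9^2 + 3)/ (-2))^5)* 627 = -81943401210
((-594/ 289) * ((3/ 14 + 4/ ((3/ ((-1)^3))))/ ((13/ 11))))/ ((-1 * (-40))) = 51183/ 1051960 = 0.05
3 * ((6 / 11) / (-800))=-9 / 4400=-0.00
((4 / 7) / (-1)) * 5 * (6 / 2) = -60 / 7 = -8.57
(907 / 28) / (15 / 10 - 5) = -907 / 98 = -9.26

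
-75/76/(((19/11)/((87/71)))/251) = -18015525/102524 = -175.72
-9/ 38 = -0.24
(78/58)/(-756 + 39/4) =-52/28855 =-0.00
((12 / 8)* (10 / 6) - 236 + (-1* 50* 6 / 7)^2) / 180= 157117 / 17640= 8.91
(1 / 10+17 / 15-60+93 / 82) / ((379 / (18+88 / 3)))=-5033048 / 699255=-7.20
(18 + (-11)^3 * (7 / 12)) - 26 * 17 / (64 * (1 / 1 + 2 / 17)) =-1394623 / 1824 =-764.60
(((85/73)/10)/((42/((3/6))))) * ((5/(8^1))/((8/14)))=0.00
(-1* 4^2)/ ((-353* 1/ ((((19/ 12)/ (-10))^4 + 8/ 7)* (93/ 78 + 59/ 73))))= 6302231161859/ 60781855680000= 0.10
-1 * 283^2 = -80089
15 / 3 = 5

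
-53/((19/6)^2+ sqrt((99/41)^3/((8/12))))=-47471957748/7095592385+ 418206888 *sqrt(2706)/7095592385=-3.62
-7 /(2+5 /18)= -126 /41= -3.07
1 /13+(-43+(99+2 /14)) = 5116 /91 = 56.22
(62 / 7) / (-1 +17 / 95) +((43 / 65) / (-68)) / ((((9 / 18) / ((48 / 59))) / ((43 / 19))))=-281546221 / 26012805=-10.82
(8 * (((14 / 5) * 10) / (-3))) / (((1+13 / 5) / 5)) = -2800 / 27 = -103.70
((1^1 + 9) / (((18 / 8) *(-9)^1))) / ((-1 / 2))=80 / 81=0.99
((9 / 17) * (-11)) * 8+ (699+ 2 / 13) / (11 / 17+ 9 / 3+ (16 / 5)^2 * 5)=-34866347 / 1030302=-33.84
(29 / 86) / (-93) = -29 / 7998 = -0.00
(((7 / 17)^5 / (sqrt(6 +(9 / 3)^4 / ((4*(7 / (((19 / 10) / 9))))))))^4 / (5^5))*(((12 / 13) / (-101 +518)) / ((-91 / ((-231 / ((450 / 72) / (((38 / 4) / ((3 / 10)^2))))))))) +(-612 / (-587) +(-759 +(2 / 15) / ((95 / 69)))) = -1036824022973142474503189911108348479717097741 / 1368093375123373348644118198479868490446125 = -757.86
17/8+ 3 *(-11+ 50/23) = -24.35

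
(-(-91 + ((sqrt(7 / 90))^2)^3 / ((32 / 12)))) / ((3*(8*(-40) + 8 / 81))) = -176903657 / 1865664000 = -0.09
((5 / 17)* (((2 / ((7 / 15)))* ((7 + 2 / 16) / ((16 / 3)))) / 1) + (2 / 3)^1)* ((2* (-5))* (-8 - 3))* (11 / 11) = 2953885 / 11424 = 258.57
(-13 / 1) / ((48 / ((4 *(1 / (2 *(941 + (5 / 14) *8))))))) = -0.00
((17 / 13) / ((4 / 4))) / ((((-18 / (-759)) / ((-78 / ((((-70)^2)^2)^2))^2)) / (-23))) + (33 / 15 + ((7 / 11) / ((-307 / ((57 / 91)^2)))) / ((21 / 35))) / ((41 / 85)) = 4.56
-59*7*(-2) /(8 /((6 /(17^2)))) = 1239 /578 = 2.14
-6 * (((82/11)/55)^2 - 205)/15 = 150056802/1830125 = 81.99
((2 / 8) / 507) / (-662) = -1 / 1342536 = -0.00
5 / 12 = 0.42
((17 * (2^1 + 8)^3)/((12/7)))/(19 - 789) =-12.88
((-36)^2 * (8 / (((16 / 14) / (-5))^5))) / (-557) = 4254271875 / 142592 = 29835.28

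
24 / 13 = 1.85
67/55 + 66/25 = 1061/275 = 3.86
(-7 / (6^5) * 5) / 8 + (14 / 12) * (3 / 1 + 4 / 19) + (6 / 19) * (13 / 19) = 88955173 / 22457088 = 3.96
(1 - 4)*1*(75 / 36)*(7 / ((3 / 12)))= -175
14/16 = 7/8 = 0.88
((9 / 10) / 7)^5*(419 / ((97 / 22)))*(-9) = -2449411569 / 81513950000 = -0.03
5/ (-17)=-5/ 17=-0.29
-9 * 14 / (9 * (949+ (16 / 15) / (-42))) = -4410 / 298927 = -0.01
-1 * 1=-1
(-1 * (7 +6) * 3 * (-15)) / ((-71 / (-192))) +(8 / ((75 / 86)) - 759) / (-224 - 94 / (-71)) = 133466930717 / 84188250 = 1585.34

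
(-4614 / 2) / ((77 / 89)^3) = -1626363483 / 456533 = -3562.42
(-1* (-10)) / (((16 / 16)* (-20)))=-0.50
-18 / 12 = -3 / 2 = -1.50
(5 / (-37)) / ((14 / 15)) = -75 / 518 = -0.14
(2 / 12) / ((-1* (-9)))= 0.02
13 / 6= 2.17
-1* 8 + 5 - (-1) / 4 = -11 / 4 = -2.75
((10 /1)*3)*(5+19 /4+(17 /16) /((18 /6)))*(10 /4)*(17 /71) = 206125 /1136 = 181.45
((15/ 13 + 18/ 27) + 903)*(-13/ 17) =-35288/ 51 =-691.92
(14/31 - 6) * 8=-1376/31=-44.39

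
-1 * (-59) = 59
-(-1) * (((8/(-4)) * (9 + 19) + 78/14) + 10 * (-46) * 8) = -26113/7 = -3730.43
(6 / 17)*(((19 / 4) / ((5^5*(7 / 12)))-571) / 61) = -74943408 / 22684375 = -3.30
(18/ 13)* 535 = 9630/ 13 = 740.77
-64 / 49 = -1.31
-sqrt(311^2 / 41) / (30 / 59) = -18349 * sqrt(41) / 1230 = -95.52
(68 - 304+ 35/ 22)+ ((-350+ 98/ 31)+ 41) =-368449/ 682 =-540.25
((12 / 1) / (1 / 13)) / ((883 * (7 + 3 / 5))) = 390 / 16777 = 0.02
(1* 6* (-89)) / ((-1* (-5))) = -534 / 5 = -106.80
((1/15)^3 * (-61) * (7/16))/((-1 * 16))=427/864000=0.00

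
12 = 12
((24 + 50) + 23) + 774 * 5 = 3967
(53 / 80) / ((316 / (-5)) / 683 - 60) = -683 / 61952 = -0.01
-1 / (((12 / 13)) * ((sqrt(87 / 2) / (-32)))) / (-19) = -104 * sqrt(174) / 4959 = -0.28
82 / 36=41 / 18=2.28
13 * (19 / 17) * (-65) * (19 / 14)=-305045 / 238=-1281.70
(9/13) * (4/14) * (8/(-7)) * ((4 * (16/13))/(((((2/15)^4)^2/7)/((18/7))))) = -1660753125000/8281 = -200549827.92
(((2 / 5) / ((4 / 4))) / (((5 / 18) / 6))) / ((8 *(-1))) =-27 / 25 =-1.08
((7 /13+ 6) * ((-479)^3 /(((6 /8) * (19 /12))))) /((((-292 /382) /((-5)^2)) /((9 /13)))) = 3211673130297000 /234403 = 13701501816.52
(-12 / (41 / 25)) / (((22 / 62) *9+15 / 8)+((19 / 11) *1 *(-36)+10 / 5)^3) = 99026400 / 2949846428957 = 0.00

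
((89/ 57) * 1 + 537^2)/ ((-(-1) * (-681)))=-16437122/ 38817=-423.45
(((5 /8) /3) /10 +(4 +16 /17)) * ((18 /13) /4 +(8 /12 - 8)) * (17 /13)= -2206705 /48672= -45.34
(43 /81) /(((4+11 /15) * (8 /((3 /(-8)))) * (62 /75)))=-5375 /845184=-0.01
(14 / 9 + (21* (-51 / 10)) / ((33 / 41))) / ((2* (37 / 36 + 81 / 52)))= -1692509 / 66550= -25.43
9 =9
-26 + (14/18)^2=-2057/81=-25.40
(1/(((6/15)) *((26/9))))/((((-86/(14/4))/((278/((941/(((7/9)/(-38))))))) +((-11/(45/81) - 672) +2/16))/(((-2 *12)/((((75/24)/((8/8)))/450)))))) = -10592467200/11942160659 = -0.89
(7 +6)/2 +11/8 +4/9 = 599/72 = 8.32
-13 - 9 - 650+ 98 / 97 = -65086 / 97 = -670.99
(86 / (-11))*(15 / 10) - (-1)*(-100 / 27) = -4583 / 297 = -15.43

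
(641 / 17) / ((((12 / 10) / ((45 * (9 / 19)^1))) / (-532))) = -6057450 / 17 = -356320.59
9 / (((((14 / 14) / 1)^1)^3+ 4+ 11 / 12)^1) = 108 / 71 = 1.52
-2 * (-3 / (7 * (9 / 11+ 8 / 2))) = 66 / 371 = 0.18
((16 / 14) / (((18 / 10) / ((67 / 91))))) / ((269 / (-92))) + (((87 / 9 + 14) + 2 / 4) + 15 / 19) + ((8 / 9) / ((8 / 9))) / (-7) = 1444756757 / 58602726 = 24.65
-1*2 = -2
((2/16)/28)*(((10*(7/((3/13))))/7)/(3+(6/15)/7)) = 325/5136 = 0.06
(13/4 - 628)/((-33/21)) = 17493/44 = 397.57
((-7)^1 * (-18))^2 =15876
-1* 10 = -10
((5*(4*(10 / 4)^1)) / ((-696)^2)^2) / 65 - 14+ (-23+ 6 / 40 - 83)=-914025596170727 / 7626412984320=-119.85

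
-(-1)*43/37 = 43/37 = 1.16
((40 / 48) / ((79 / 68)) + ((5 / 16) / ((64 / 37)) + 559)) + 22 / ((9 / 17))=437896655 / 728064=601.45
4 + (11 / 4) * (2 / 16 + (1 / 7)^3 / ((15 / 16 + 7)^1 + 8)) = 12159043 / 2798880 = 4.34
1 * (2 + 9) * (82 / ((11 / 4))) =328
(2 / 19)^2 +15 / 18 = 1829 / 2166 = 0.84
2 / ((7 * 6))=1 / 21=0.05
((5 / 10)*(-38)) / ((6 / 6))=-19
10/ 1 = 10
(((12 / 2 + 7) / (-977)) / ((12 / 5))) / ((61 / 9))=-195 / 238388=-0.00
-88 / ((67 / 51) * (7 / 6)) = -26928 / 469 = -57.42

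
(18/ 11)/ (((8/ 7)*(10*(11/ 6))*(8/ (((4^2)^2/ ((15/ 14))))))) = 7056/ 3025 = 2.33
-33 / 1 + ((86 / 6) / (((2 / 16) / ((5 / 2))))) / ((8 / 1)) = 17 / 6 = 2.83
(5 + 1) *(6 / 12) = 3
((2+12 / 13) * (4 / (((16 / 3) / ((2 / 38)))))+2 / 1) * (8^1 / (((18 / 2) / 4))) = 880 / 117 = 7.52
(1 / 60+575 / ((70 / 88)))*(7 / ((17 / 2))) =303607 / 510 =595.31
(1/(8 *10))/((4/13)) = 13/320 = 0.04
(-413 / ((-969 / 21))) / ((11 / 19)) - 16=-101 / 187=-0.54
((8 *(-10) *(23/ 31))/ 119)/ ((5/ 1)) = -368/ 3689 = -0.10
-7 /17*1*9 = -63 /17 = -3.71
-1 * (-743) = 743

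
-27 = -27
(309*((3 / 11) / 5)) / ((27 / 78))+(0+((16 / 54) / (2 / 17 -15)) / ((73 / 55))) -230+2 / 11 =-451644746 / 2493315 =-181.14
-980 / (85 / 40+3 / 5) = -39200 / 109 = -359.63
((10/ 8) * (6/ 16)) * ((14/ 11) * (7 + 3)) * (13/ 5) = 1365/ 88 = 15.51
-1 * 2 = -2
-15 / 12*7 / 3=-35 / 12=-2.92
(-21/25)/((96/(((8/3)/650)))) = -7/195000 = -0.00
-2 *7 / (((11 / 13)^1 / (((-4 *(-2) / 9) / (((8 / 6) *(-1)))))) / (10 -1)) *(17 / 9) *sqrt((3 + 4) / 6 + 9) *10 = 30940 *sqrt(366) / 99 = 5978.96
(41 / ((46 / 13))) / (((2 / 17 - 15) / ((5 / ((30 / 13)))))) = -117793 / 69828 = -1.69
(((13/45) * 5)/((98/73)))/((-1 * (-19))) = 949/16758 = 0.06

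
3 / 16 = 0.19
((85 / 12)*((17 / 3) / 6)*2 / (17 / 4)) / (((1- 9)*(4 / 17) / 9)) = -1445 / 96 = -15.05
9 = 9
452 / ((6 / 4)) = 904 / 3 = 301.33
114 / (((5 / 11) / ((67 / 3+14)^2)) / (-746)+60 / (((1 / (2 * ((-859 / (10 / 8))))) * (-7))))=25933799276 / 2679955919063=0.01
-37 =-37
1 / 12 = 0.08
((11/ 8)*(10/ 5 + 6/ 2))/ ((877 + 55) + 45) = 55/ 7816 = 0.01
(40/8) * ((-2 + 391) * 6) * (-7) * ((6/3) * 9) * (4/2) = -2940840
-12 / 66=-2 / 11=-0.18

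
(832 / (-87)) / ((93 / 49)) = -5.04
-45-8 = -53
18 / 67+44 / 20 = 827 / 335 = 2.47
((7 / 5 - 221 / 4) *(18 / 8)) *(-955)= 1851363 / 16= 115710.19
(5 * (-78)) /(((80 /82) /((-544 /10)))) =108732 /5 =21746.40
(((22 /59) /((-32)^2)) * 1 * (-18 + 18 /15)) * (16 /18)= -77 /14160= -0.01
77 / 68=1.13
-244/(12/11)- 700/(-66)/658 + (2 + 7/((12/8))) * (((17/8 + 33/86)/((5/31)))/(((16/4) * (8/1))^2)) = -223.55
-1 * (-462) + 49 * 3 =609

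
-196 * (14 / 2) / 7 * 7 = -1372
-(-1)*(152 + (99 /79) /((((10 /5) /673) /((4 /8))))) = 114659 /316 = 362.84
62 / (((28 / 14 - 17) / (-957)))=19778 / 5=3955.60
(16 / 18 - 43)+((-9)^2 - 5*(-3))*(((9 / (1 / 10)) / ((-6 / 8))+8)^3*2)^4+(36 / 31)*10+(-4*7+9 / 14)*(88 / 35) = 409051298258762561498415548101267 / 68355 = 5984219124552155094702883000.00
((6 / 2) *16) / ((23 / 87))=4176 / 23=181.57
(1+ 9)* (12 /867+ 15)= 43390 /289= 150.14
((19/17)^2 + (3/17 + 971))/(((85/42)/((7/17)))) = 82623114/417605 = 197.85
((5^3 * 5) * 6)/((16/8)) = 1875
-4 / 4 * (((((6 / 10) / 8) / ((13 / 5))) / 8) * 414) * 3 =-1863 / 416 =-4.48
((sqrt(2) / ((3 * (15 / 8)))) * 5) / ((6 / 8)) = 1.68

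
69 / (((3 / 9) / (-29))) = -6003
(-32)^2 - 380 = 644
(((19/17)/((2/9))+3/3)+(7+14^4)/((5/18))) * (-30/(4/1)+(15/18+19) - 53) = -5625372.40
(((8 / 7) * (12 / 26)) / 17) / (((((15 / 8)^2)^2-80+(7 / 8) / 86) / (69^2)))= -40250179584 / 18427203431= -2.18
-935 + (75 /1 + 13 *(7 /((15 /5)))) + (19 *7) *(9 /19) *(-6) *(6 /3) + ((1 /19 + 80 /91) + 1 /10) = -82195013 /51870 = -1584.63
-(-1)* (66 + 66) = 132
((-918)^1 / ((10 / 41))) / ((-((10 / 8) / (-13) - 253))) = -7956 / 535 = -14.87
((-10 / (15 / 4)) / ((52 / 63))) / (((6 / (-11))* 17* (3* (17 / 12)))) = 308 / 3757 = 0.08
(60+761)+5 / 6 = 821.83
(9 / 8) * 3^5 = 2187 / 8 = 273.38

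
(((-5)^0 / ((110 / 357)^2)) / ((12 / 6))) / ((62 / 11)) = 0.93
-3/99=-1/33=-0.03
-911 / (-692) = 911 / 692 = 1.32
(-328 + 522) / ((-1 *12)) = -97 / 6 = -16.17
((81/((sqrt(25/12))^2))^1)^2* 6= 5668704/625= 9069.93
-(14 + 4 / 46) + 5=-209 / 23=-9.09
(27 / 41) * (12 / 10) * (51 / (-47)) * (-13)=107406 / 9635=11.15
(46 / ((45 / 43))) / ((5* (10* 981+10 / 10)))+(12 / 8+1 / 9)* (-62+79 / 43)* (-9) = 165611567033 / 189842850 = 872.36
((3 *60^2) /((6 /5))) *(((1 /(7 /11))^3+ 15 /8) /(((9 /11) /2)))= 43430750 /343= 126620.26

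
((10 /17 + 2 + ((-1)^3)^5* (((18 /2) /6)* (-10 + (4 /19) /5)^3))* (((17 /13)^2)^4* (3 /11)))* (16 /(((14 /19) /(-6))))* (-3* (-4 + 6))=697004129539075239936 /257668941495875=2705037.42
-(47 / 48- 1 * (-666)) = -32015 / 48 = -666.98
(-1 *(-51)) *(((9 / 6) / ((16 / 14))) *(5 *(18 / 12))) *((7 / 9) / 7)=1785 / 32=55.78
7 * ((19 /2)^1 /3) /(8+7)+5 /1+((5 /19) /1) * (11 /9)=11627 /1710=6.80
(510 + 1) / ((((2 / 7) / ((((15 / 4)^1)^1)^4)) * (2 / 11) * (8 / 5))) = 9959709375 / 8192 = 1215784.84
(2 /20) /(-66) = -1 /660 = -0.00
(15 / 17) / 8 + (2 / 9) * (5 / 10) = 271 / 1224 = 0.22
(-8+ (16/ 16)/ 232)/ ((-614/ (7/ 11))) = 12985/ 1566928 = 0.01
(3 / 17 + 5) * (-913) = -80344 / 17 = -4726.12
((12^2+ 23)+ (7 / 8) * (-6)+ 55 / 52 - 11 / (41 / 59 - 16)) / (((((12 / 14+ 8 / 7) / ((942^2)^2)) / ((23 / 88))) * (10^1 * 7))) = 1448569058782304133 / 6026020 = 240385703794.93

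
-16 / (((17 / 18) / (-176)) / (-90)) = -4561920 / 17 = -268348.24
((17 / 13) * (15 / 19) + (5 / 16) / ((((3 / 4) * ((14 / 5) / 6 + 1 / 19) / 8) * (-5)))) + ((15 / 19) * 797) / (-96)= -1990305 / 292448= -6.81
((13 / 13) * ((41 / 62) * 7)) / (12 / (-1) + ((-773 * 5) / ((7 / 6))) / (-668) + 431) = 335503 / 30727727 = 0.01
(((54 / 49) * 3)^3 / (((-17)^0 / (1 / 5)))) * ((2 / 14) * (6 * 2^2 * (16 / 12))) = 136048896 / 4117715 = 33.04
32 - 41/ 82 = 63/ 2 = 31.50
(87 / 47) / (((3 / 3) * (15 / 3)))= 87 / 235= 0.37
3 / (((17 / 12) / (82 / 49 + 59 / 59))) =4716 / 833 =5.66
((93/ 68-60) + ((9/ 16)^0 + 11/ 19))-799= -1106021/ 1292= -856.05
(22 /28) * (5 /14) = 0.28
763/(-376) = -763/376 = -2.03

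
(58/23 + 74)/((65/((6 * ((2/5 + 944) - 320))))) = 6593664/1495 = 4410.48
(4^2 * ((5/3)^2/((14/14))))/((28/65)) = 6500/63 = 103.17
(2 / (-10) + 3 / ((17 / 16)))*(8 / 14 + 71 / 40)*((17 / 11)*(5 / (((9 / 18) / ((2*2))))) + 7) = 423.64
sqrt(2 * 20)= 2 * sqrt(10)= 6.32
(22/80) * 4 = 11/10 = 1.10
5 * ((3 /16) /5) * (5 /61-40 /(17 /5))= -2.19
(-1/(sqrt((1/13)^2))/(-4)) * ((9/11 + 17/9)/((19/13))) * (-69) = -260429/627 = -415.36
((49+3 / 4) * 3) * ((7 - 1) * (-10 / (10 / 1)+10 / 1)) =16119 / 2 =8059.50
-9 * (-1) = 9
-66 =-66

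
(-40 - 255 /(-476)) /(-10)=221 /56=3.95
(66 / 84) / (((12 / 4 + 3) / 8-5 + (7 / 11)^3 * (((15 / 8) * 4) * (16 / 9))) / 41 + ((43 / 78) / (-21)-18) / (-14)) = 491630139 / 793236503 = 0.62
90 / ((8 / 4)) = 45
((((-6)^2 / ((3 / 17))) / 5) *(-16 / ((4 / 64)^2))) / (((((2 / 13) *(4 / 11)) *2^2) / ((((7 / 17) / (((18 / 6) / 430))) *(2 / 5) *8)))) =-705216512 / 5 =-141043302.40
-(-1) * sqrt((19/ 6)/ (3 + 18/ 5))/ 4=sqrt(2090)/ 264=0.17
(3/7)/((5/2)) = 6/35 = 0.17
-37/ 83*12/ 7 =-444/ 581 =-0.76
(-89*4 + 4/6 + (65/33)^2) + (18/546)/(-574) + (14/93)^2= -19210764534685/54664395786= -351.43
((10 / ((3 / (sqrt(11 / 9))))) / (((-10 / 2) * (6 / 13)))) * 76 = -988 * sqrt(11) / 27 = -121.36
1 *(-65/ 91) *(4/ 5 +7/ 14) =-13/ 14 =-0.93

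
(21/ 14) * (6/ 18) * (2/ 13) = 1/ 13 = 0.08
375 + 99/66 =753/2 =376.50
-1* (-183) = 183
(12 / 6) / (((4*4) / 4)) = 1 / 2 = 0.50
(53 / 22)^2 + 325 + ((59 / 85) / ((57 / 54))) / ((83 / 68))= 1264515497 / 3816340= 331.34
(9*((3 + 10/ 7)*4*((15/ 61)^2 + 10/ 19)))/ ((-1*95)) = -9259452/ 9402967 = -0.98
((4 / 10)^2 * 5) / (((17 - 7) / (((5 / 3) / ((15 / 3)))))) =2 / 75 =0.03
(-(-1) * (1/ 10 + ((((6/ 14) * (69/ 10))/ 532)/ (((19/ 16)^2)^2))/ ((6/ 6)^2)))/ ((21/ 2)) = 124720339/ 12739529355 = 0.01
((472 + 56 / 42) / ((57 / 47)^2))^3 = 30863997900941752000 / 926004075723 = 33330304.60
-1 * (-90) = 90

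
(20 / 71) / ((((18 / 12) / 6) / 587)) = 46960 / 71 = 661.41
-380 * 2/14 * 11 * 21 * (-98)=1228920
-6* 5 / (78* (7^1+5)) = -5 / 156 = -0.03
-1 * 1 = -1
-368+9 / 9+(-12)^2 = -223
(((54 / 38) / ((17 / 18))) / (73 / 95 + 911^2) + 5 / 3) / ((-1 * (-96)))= 1116937595 / 64335535488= 0.02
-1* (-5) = 5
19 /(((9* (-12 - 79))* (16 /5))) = -95 /13104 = -0.01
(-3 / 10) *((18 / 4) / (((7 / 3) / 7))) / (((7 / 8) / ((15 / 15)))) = -162 / 35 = -4.63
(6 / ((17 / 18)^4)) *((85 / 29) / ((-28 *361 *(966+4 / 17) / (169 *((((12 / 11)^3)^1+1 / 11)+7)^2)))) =-8294748828528240 / 308147760897351991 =-0.03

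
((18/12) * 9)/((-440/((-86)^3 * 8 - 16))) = 8586783/55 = 156123.33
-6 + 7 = 1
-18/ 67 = -0.27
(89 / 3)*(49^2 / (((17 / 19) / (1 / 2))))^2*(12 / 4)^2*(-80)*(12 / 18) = -7408691653160 / 289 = -25635611256.61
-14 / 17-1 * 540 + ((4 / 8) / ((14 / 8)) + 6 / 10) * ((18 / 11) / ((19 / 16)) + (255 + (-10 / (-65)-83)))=-625830308 / 1616615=-387.12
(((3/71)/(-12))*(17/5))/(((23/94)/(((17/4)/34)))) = -0.01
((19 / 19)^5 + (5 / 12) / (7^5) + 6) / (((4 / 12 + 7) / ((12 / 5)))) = 4235379 / 1848770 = 2.29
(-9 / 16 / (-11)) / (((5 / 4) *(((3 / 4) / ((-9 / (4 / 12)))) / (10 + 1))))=-81 / 5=-16.20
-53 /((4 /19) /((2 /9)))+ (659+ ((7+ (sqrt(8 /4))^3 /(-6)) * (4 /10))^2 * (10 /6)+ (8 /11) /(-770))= 140914327 /228690-56 * sqrt(2) /45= 614.42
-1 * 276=-276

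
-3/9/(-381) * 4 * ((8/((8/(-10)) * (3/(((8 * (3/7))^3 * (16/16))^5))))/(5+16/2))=-747936715490438676480/7838224052915893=-95421.71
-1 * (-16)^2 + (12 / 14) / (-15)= -8962 / 35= -256.06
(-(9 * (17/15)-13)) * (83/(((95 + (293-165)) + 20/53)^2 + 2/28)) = 45696812/9811348515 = 0.00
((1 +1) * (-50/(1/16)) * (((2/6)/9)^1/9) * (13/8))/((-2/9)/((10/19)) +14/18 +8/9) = -1625/189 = -8.60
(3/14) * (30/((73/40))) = 1800/511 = 3.52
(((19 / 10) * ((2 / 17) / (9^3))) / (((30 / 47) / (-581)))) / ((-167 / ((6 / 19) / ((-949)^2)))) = 27307 / 46597793705775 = 0.00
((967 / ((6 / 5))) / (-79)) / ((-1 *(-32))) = -4835 / 15168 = -0.32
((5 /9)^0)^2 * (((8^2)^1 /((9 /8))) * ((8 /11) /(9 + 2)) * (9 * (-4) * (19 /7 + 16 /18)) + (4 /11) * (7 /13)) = -48329780 /99099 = -487.69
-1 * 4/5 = -4/5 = -0.80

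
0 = 0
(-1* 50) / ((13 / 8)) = -400 / 13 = -30.77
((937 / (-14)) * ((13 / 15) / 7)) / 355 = -12181 / 521850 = -0.02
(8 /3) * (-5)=-40 /3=-13.33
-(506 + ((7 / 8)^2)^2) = -2074977 / 4096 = -506.59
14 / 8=7 / 4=1.75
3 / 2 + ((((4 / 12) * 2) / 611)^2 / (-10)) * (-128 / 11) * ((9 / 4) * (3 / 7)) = 431186139 / 287457170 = 1.50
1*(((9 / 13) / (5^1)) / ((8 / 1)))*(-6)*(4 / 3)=-9 / 65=-0.14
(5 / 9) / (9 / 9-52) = -5 / 459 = -0.01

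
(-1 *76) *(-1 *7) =532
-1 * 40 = -40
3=3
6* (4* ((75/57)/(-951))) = -200/6023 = -0.03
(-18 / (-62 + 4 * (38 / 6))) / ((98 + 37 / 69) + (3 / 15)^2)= 9315 / 1870484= 0.00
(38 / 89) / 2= 19 / 89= 0.21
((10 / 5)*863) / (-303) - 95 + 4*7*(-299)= -2567227 / 303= -8472.70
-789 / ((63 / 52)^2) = -711152 / 1323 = -537.53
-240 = -240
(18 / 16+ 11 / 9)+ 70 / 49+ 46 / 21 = 3007 / 504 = 5.97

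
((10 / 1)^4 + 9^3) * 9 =96561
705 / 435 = 47 / 29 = 1.62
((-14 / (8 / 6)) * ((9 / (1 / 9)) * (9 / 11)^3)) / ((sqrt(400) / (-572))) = 16120377 / 1210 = 13322.63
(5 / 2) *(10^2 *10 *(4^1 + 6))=25000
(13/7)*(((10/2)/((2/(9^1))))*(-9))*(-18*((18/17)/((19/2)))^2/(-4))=-15352740/730303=-21.02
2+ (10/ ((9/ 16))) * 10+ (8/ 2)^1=1654/ 9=183.78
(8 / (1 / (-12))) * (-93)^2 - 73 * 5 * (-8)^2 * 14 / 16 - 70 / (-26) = -11059637 / 13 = -850741.31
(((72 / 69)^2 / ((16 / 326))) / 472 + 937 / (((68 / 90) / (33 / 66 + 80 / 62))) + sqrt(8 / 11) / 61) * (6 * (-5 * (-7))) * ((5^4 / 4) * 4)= 262500 * sqrt(22) / 671 + 9586526506003125 / 32896394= 291417559.88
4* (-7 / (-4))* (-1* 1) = -7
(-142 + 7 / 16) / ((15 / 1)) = -151 / 16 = -9.44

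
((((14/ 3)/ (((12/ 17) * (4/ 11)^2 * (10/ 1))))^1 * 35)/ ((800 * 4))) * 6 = 100793/ 307200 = 0.33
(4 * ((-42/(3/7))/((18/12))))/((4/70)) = -13720/3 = -4573.33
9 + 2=11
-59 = -59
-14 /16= -7 /8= -0.88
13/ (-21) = -13/ 21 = -0.62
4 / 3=1.33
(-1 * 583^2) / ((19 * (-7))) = 339889 / 133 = 2555.56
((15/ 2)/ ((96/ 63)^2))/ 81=245/ 6144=0.04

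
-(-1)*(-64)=-64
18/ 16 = 9/ 8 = 1.12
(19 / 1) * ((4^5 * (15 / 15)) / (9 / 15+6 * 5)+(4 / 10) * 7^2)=771286 / 765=1008.22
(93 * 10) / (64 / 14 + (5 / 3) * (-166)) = -9765 / 2857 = -3.42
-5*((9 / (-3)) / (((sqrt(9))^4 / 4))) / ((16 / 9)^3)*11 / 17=1485 / 17408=0.09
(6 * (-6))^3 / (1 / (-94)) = 4385664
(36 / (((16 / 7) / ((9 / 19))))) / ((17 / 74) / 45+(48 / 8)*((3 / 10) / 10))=4720275 / 117116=40.30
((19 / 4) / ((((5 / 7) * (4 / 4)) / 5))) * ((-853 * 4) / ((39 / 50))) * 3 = -436342.31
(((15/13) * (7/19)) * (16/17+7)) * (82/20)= 116235/8398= 13.84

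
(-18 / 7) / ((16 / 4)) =-9 / 14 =-0.64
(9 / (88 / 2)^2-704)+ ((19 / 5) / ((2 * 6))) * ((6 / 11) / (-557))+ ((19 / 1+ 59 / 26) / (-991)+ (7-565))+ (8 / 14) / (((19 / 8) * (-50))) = -58295644515797421 / 46192259313200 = -1262.02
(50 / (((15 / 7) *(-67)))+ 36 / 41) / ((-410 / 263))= -574129 / 1689405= -0.34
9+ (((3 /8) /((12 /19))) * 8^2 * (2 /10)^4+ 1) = 6288 /625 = 10.06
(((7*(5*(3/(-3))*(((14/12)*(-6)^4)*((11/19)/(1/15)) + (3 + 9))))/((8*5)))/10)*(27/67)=-11798703/25460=-463.42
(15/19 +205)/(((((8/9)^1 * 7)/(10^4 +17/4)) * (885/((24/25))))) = 140819823/392350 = 358.91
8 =8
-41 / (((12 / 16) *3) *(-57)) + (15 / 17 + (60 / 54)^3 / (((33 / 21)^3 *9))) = 3501337139 / 2820659193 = 1.24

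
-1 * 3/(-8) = 3/8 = 0.38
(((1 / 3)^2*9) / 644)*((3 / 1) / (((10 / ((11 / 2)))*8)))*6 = 99 / 51520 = 0.00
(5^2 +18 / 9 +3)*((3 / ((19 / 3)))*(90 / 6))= 213.16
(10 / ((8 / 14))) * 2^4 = 280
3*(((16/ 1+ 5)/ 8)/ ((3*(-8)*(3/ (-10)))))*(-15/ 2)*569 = -298725/ 64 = -4667.58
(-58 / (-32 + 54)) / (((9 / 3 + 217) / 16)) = -0.19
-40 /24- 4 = -17 /3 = -5.67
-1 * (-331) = 331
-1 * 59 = -59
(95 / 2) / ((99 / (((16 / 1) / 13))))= 760 / 1287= 0.59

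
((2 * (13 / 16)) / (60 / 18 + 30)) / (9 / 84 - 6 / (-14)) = 91 / 1000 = 0.09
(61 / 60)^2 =3721 / 3600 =1.03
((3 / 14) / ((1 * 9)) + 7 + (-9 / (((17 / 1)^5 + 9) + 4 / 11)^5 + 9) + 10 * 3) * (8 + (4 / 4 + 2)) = 9880873154720310817193147769204398124971 / 19517315171812681856845798161435300000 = 506.26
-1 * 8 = -8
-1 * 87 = -87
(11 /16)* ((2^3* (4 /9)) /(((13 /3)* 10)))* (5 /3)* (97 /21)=1067 /2457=0.43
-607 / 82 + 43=2919 / 82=35.60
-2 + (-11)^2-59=60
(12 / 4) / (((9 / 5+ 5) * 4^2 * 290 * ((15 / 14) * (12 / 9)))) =21 / 315520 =0.00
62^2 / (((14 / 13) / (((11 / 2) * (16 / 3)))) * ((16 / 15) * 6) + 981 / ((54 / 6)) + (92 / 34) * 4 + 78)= 46723820 / 2407401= 19.41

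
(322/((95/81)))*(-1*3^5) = -6337926/95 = -66715.01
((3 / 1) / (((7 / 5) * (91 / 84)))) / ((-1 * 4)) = -45 / 91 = -0.49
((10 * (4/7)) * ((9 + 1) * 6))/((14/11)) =13200/49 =269.39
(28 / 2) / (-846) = -7 / 423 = -0.02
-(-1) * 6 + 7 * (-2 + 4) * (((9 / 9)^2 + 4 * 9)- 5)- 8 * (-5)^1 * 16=1094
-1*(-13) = 13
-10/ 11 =-0.91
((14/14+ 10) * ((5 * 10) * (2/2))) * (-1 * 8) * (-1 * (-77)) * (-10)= 3388000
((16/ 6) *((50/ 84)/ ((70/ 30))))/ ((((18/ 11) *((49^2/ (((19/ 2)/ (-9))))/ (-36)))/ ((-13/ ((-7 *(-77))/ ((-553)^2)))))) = -154152700/ 3176523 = -48.53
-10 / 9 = -1.11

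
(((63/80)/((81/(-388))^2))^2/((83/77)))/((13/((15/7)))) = 47717282459/955708065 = 49.93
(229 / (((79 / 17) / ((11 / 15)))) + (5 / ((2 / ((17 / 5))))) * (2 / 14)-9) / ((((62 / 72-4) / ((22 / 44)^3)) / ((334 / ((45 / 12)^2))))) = -628396952 / 23433375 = -26.82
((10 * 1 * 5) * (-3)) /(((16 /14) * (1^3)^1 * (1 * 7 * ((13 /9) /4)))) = -675 /13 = -51.92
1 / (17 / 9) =9 / 17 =0.53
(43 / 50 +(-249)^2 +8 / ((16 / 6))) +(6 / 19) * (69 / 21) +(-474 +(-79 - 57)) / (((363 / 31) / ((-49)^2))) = -63070.99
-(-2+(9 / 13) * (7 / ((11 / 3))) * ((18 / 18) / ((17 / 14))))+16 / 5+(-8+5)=13511 / 12155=1.11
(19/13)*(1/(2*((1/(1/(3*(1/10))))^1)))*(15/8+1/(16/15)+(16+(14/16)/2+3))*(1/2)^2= 8455/624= 13.55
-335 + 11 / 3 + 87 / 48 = -15817 / 48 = -329.52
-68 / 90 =-34 / 45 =-0.76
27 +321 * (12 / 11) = 4149 / 11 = 377.18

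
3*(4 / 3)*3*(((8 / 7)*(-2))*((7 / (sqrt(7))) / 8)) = -24*sqrt(7) / 7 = -9.07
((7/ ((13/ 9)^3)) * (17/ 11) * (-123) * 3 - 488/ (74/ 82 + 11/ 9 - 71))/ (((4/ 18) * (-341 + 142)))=29.79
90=90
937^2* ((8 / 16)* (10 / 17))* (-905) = -3972809725 / 17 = -233694689.71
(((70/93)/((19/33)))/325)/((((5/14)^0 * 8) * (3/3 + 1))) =77/306280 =0.00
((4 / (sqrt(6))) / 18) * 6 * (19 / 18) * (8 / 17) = 152 * sqrt(6) / 1377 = 0.27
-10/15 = -2/3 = -0.67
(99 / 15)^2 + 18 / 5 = 1179 / 25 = 47.16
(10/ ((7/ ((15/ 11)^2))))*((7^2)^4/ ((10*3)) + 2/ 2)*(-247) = -106793494275/ 847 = -126084408.83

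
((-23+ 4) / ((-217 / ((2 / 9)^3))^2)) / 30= -608 / 375375378735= -0.00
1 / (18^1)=1 / 18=0.06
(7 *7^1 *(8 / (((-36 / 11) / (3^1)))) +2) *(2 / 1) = -2144 / 3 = -714.67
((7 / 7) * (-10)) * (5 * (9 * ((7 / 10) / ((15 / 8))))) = -168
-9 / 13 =-0.69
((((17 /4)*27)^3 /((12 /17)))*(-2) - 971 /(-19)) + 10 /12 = -31234554073 /7296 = -4281051.82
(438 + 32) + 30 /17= 8020 /17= 471.76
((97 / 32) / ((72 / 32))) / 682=97 / 49104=0.00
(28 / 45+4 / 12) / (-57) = -43 / 2565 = -0.02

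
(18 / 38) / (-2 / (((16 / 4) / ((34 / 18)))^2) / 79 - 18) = -460728 / 17513155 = -0.03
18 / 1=18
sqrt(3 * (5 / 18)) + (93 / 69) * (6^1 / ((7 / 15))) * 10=sqrt(30) / 6 + 27900 / 161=174.20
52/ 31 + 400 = 12452/ 31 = 401.68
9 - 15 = -6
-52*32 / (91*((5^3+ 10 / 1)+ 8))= -0.13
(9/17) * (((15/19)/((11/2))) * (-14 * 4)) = -15120/3553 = -4.26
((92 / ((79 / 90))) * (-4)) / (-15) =2208 / 79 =27.95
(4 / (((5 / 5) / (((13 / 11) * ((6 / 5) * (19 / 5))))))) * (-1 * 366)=-2169648 / 275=-7889.63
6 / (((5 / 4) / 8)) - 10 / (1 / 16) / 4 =-8 / 5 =-1.60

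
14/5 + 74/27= 748/135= 5.54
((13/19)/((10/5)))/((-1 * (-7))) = 13/266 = 0.05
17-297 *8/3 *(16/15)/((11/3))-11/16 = -17127/80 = -214.09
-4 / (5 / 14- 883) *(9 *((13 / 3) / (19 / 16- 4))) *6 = -23296 / 61785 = -0.38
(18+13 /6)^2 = 14641 /36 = 406.69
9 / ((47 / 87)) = 783 / 47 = 16.66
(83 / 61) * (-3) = -249 / 61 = -4.08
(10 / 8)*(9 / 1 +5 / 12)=565 / 48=11.77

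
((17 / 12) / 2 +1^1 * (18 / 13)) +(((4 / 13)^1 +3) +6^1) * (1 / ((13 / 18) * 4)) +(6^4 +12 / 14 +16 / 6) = 12348993 / 9464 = 1304.84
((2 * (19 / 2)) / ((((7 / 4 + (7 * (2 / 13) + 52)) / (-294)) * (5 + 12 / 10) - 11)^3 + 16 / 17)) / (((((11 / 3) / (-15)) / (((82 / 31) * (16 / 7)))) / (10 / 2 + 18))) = 27985991784011089920000 / 4648713138712403307217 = 6.02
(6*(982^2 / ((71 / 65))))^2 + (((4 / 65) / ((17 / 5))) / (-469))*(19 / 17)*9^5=249223621765056648220116 / 8882408353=28058113504867.44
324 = 324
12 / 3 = 4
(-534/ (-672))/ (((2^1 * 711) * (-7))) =-89/ 1114848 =-0.00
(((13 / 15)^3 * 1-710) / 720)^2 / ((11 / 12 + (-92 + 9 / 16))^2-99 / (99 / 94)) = 5731489766809 / 47829815581640625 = 0.00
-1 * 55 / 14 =-55 / 14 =-3.93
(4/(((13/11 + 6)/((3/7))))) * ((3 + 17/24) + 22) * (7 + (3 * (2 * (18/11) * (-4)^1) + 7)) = -155.09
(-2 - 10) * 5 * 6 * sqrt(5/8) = -90 * sqrt(10) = -284.60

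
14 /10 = 7 /5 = 1.40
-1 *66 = -66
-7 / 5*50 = -70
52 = 52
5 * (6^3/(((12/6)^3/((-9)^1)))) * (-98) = 119070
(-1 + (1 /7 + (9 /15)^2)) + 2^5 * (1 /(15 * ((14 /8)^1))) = 379 /525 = 0.72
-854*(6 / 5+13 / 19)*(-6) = 9654.69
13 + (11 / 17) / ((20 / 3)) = 4453 / 340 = 13.10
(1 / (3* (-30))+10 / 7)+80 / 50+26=18281 / 630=29.02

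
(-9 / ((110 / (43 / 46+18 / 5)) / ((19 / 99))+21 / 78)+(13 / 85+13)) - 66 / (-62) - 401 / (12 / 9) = -197140310064827 / 687850086260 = -286.60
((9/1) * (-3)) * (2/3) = -18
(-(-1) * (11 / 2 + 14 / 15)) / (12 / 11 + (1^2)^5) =2123 / 690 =3.08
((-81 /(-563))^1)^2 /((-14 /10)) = -32805 /2218783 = -0.01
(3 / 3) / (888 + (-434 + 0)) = 1 / 454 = 0.00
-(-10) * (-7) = -70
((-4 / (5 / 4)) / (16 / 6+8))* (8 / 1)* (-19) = 228 / 5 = 45.60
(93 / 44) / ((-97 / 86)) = -3999 / 2134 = -1.87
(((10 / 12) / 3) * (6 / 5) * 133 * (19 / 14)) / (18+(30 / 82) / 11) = 162811 / 48798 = 3.34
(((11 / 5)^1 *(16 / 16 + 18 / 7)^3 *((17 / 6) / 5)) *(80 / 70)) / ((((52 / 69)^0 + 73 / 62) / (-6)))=-11594000 / 64827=-178.85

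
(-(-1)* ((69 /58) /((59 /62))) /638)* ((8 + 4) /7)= 12834 /3820663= 0.00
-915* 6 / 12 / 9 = -305 / 6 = -50.83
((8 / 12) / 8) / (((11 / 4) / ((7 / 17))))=7 / 561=0.01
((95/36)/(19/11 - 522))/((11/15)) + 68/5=4667593/343380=13.59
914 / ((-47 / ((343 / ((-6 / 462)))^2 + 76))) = -637552471258 / 47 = -13564946196.98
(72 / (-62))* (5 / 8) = -45 / 62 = -0.73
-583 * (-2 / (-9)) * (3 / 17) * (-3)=1166 / 17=68.59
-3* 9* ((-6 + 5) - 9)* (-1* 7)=-1890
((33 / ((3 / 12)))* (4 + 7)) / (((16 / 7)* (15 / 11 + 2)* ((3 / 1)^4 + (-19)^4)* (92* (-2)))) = -27951 / 3551107264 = -0.00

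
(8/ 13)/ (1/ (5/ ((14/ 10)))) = 200/ 91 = 2.20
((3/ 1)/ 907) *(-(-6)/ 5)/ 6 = 3/ 4535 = 0.00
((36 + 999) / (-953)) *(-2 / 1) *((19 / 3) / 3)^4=29973830 / 694737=43.14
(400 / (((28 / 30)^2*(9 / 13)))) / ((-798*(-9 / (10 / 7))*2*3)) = 0.02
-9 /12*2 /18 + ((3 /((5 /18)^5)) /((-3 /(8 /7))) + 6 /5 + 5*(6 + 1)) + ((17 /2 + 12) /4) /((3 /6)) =-84613639 /131250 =-644.68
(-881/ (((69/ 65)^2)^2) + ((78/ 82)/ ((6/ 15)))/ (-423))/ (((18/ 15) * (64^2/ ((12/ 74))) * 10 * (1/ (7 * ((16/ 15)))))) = -84854054781587/ 4964791480869888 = -0.02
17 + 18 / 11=205 / 11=18.64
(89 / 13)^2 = 7921 / 169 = 46.87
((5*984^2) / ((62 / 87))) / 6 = 35099280 / 31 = 1132234.84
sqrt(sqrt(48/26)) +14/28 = 1/2 +26^(3/4)*3^(1/4)/13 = 1.67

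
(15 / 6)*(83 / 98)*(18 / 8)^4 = 54.27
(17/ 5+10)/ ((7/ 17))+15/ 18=7009/ 210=33.38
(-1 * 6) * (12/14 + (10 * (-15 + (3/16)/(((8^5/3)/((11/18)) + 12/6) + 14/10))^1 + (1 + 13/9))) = 1483588153/1685532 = 880.19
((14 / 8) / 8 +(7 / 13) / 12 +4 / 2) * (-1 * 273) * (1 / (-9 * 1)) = 19775 / 288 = 68.66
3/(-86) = -3/86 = -0.03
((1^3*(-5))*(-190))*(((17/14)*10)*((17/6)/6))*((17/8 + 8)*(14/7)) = 6177375/56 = 110310.27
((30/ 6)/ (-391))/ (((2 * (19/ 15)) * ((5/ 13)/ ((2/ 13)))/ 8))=-0.02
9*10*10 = 900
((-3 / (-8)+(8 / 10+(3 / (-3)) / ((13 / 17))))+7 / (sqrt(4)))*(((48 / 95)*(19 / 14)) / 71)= 5253 / 161525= 0.03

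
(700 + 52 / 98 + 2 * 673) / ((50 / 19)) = 777.68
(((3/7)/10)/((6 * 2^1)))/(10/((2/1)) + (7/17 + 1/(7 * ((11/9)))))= 187/289480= 0.00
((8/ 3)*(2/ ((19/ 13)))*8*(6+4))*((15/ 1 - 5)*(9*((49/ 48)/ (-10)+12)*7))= 41576080/ 19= 2188214.74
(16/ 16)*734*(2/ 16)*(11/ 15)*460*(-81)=-2506977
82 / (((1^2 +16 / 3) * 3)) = 82 / 19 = 4.32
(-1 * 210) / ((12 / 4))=-70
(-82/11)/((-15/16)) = 1312/165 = 7.95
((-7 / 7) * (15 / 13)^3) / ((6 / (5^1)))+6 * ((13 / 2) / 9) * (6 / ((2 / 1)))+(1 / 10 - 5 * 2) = 19991 / 10985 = 1.82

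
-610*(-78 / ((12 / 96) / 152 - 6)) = -11571456 / 1459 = -7931.09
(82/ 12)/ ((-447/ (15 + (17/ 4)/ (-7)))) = -16523/ 75096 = -0.22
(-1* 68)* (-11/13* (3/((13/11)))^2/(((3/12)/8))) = 26066304/2197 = 11864.50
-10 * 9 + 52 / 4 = -77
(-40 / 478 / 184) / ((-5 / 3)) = 3 / 10994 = 0.00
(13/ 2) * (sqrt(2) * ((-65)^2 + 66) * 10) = 278915 * sqrt(2) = 394445.38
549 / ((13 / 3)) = 1647 / 13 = 126.69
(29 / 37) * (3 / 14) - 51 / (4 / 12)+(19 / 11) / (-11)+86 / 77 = -9519045 / 62678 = -151.87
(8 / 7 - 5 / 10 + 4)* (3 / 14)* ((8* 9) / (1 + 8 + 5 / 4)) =14040 / 2009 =6.99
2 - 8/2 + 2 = 0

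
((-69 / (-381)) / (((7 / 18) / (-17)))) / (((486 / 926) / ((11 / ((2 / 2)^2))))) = -3982726 / 24003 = -165.93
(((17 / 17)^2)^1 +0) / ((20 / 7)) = 7 / 20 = 0.35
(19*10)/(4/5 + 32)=475/82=5.79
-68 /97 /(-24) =0.03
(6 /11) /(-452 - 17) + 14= 72220 /5159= 14.00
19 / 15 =1.27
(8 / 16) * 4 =2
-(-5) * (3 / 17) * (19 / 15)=19 / 17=1.12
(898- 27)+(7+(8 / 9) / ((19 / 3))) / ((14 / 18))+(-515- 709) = -45728 / 133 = -343.82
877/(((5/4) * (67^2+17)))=1754/11265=0.16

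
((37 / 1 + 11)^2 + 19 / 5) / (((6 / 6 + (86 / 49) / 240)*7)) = 1938552 / 5923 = 327.29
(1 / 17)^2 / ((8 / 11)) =0.00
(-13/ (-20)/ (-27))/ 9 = -13/ 4860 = -0.00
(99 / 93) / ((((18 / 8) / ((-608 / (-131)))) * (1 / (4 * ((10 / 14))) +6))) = 535040 / 1547241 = 0.35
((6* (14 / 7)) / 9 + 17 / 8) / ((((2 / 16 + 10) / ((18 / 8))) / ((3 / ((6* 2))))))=0.19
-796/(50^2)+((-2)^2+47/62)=172037/38750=4.44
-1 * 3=-3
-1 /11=-0.09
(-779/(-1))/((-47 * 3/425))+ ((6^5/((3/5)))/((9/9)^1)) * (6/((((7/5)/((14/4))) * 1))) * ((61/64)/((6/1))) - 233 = 15961313/564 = 28300.20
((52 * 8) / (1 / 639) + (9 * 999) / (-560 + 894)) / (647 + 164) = 88794207 / 270874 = 327.81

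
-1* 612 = -612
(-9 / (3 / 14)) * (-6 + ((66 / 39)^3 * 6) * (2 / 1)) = -4812948 / 2197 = -2190.69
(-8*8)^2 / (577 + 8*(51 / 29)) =118784 / 17141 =6.93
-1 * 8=-8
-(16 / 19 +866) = -866.84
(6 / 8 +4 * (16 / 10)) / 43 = 143 / 860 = 0.17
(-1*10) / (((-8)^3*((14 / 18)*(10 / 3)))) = 27 / 3584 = 0.01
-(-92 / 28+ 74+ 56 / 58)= -14551 / 203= -71.68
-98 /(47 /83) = -8134 /47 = -173.06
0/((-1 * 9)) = 0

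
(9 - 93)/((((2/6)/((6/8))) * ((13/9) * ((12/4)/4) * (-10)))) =1134/65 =17.45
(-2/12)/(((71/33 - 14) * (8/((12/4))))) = 0.01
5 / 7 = 0.71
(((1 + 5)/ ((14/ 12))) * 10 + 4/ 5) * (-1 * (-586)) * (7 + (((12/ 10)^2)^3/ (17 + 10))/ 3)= 117780390808/ 546875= 215369.86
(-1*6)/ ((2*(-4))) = 3/ 4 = 0.75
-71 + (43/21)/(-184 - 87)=-404104/5691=-71.01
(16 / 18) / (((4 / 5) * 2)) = 5 / 9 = 0.56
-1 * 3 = -3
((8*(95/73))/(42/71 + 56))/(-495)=-5396/14519043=-0.00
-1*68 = -68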